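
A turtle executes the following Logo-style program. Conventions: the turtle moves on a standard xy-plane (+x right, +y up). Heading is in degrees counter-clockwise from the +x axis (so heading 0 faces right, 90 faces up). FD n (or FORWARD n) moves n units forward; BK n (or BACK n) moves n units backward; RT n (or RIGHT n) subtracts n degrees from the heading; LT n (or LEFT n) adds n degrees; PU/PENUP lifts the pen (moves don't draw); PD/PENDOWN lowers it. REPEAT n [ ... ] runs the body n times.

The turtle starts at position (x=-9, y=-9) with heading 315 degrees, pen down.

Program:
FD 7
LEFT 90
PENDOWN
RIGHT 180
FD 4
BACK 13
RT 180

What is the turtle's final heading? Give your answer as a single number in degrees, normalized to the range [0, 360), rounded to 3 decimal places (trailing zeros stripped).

Executing turtle program step by step:
Start: pos=(-9,-9), heading=315, pen down
FD 7: (-9,-9) -> (-4.05,-13.95) [heading=315, draw]
LT 90: heading 315 -> 45
PD: pen down
RT 180: heading 45 -> 225
FD 4: (-4.05,-13.95) -> (-6.879,-16.778) [heading=225, draw]
BK 13: (-6.879,-16.778) -> (2.314,-7.586) [heading=225, draw]
RT 180: heading 225 -> 45
Final: pos=(2.314,-7.586), heading=45, 3 segment(s) drawn

Answer: 45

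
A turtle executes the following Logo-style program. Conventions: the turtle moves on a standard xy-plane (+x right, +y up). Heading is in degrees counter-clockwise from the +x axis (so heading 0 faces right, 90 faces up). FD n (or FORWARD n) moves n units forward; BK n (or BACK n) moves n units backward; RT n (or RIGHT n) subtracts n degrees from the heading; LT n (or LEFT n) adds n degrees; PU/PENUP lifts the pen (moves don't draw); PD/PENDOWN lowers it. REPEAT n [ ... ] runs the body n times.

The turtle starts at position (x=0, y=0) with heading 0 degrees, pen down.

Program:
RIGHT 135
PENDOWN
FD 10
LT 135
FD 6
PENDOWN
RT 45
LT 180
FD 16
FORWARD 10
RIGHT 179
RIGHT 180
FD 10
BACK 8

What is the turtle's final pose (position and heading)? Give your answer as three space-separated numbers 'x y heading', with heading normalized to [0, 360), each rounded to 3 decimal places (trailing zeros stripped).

Answer: -20.895 12.703 136

Derivation:
Executing turtle program step by step:
Start: pos=(0,0), heading=0, pen down
RT 135: heading 0 -> 225
PD: pen down
FD 10: (0,0) -> (-7.071,-7.071) [heading=225, draw]
LT 135: heading 225 -> 0
FD 6: (-7.071,-7.071) -> (-1.071,-7.071) [heading=0, draw]
PD: pen down
RT 45: heading 0 -> 315
LT 180: heading 315 -> 135
FD 16: (-1.071,-7.071) -> (-12.385,4.243) [heading=135, draw]
FD 10: (-12.385,4.243) -> (-19.456,11.314) [heading=135, draw]
RT 179: heading 135 -> 316
RT 180: heading 316 -> 136
FD 10: (-19.456,11.314) -> (-26.649,18.26) [heading=136, draw]
BK 8: (-26.649,18.26) -> (-20.895,12.703) [heading=136, draw]
Final: pos=(-20.895,12.703), heading=136, 6 segment(s) drawn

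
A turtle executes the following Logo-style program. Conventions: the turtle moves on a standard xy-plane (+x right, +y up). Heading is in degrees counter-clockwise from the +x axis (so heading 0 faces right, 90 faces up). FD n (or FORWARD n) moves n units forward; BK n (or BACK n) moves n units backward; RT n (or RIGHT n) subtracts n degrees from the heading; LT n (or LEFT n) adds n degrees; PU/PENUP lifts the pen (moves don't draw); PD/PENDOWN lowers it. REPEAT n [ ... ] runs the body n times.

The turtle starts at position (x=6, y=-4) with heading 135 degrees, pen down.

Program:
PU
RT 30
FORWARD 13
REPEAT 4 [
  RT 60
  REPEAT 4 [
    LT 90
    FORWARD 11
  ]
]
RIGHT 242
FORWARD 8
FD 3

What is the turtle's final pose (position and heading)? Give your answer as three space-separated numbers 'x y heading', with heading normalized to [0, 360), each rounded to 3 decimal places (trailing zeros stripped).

Executing turtle program step by step:
Start: pos=(6,-4), heading=135, pen down
PU: pen up
RT 30: heading 135 -> 105
FD 13: (6,-4) -> (2.635,8.557) [heading=105, move]
REPEAT 4 [
  -- iteration 1/4 --
  RT 60: heading 105 -> 45
  REPEAT 4 [
    -- iteration 1/4 --
    LT 90: heading 45 -> 135
    FD 11: (2.635,8.557) -> (-5.143,16.335) [heading=135, move]
    -- iteration 2/4 --
    LT 90: heading 135 -> 225
    FD 11: (-5.143,16.335) -> (-12.921,8.557) [heading=225, move]
    -- iteration 3/4 --
    LT 90: heading 225 -> 315
    FD 11: (-12.921,8.557) -> (-5.143,0.779) [heading=315, move]
    -- iteration 4/4 --
    LT 90: heading 315 -> 45
    FD 11: (-5.143,0.779) -> (2.635,8.557) [heading=45, move]
  ]
  -- iteration 2/4 --
  RT 60: heading 45 -> 345
  REPEAT 4 [
    -- iteration 1/4 --
    LT 90: heading 345 -> 75
    FD 11: (2.635,8.557) -> (5.482,19.182) [heading=75, move]
    -- iteration 2/4 --
    LT 90: heading 75 -> 165
    FD 11: (5.482,19.182) -> (-5.143,22.029) [heading=165, move]
    -- iteration 3/4 --
    LT 90: heading 165 -> 255
    FD 11: (-5.143,22.029) -> (-7.99,11.404) [heading=255, move]
    -- iteration 4/4 --
    LT 90: heading 255 -> 345
    FD 11: (-7.99,11.404) -> (2.635,8.557) [heading=345, move]
  ]
  -- iteration 3/4 --
  RT 60: heading 345 -> 285
  REPEAT 4 [
    -- iteration 1/4 --
    LT 90: heading 285 -> 15
    FD 11: (2.635,8.557) -> (13.261,11.404) [heading=15, move]
    -- iteration 2/4 --
    LT 90: heading 15 -> 105
    FD 11: (13.261,11.404) -> (10.414,22.029) [heading=105, move]
    -- iteration 3/4 --
    LT 90: heading 105 -> 195
    FD 11: (10.414,22.029) -> (-0.212,19.182) [heading=195, move]
    -- iteration 4/4 --
    LT 90: heading 195 -> 285
    FD 11: (-0.212,19.182) -> (2.635,8.557) [heading=285, move]
  ]
  -- iteration 4/4 --
  RT 60: heading 285 -> 225
  REPEAT 4 [
    -- iteration 1/4 --
    LT 90: heading 225 -> 315
    FD 11: (2.635,8.557) -> (10.414,0.779) [heading=315, move]
    -- iteration 2/4 --
    LT 90: heading 315 -> 45
    FD 11: (10.414,0.779) -> (18.192,8.557) [heading=45, move]
    -- iteration 3/4 --
    LT 90: heading 45 -> 135
    FD 11: (18.192,8.557) -> (10.414,16.335) [heading=135, move]
    -- iteration 4/4 --
    LT 90: heading 135 -> 225
    FD 11: (10.414,16.335) -> (2.635,8.557) [heading=225, move]
  ]
]
RT 242: heading 225 -> 343
FD 8: (2.635,8.557) -> (10.286,6.218) [heading=343, move]
FD 3: (10.286,6.218) -> (13.155,5.341) [heading=343, move]
Final: pos=(13.155,5.341), heading=343, 0 segment(s) drawn

Answer: 13.155 5.341 343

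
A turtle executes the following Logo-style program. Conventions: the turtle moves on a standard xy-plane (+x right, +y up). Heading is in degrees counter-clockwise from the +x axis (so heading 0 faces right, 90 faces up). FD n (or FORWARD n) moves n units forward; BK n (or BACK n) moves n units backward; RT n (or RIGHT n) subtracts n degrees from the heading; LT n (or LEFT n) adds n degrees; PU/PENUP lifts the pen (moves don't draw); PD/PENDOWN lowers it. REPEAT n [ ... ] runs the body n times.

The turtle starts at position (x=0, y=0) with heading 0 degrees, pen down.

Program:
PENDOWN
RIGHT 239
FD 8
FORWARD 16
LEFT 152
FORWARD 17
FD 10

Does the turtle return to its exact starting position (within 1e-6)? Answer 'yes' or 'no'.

Answer: no

Derivation:
Executing turtle program step by step:
Start: pos=(0,0), heading=0, pen down
PD: pen down
RT 239: heading 0 -> 121
FD 8: (0,0) -> (-4.12,6.857) [heading=121, draw]
FD 16: (-4.12,6.857) -> (-12.361,20.572) [heading=121, draw]
LT 152: heading 121 -> 273
FD 17: (-12.361,20.572) -> (-11.471,3.595) [heading=273, draw]
FD 10: (-11.471,3.595) -> (-10.948,-6.391) [heading=273, draw]
Final: pos=(-10.948,-6.391), heading=273, 4 segment(s) drawn

Start position: (0, 0)
Final position: (-10.948, -6.391)
Distance = 12.677; >= 1e-6 -> NOT closed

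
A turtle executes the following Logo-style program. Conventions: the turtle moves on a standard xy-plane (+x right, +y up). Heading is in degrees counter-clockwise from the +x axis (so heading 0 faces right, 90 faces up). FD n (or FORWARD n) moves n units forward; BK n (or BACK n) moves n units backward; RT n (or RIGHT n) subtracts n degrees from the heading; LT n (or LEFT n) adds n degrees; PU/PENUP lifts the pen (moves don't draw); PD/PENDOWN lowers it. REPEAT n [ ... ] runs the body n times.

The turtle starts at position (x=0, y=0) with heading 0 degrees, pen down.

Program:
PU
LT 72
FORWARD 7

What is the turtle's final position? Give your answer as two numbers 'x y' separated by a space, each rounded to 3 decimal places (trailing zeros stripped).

Answer: 2.163 6.657

Derivation:
Executing turtle program step by step:
Start: pos=(0,0), heading=0, pen down
PU: pen up
LT 72: heading 0 -> 72
FD 7: (0,0) -> (2.163,6.657) [heading=72, move]
Final: pos=(2.163,6.657), heading=72, 0 segment(s) drawn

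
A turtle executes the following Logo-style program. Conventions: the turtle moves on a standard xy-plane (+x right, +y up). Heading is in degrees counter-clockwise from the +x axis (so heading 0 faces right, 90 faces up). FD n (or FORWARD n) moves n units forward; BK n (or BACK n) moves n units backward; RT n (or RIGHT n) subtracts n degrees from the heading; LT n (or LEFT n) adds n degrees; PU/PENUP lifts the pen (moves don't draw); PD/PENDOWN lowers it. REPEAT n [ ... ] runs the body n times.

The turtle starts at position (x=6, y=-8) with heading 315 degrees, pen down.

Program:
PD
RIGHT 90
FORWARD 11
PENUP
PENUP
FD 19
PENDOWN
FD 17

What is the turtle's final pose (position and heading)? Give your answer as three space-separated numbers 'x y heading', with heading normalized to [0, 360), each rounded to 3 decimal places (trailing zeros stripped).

Executing turtle program step by step:
Start: pos=(6,-8), heading=315, pen down
PD: pen down
RT 90: heading 315 -> 225
FD 11: (6,-8) -> (-1.778,-15.778) [heading=225, draw]
PU: pen up
PU: pen up
FD 19: (-1.778,-15.778) -> (-15.213,-29.213) [heading=225, move]
PD: pen down
FD 17: (-15.213,-29.213) -> (-27.234,-41.234) [heading=225, draw]
Final: pos=(-27.234,-41.234), heading=225, 2 segment(s) drawn

Answer: -27.234 -41.234 225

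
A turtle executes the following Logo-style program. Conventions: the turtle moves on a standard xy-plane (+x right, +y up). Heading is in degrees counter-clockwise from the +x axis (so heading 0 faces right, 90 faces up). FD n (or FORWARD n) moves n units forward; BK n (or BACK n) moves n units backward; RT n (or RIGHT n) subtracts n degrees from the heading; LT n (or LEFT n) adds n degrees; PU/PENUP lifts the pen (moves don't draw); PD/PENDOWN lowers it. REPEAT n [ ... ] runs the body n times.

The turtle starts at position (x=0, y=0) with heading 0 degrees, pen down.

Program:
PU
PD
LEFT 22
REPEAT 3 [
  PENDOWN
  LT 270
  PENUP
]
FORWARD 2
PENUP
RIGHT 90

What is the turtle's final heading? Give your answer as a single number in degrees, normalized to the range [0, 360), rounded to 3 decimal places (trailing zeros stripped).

Executing turtle program step by step:
Start: pos=(0,0), heading=0, pen down
PU: pen up
PD: pen down
LT 22: heading 0 -> 22
REPEAT 3 [
  -- iteration 1/3 --
  PD: pen down
  LT 270: heading 22 -> 292
  PU: pen up
  -- iteration 2/3 --
  PD: pen down
  LT 270: heading 292 -> 202
  PU: pen up
  -- iteration 3/3 --
  PD: pen down
  LT 270: heading 202 -> 112
  PU: pen up
]
FD 2: (0,0) -> (-0.749,1.854) [heading=112, move]
PU: pen up
RT 90: heading 112 -> 22
Final: pos=(-0.749,1.854), heading=22, 0 segment(s) drawn

Answer: 22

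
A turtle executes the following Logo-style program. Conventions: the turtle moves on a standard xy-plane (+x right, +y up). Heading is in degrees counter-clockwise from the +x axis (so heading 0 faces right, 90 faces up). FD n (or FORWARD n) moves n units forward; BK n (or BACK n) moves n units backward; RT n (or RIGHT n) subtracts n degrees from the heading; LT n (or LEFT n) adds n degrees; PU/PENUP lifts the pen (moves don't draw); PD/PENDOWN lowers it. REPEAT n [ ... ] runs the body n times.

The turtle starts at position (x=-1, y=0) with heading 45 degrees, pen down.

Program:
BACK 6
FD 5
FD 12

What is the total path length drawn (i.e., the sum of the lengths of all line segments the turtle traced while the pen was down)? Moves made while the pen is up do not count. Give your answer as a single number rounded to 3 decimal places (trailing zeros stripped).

Answer: 23

Derivation:
Executing turtle program step by step:
Start: pos=(-1,0), heading=45, pen down
BK 6: (-1,0) -> (-5.243,-4.243) [heading=45, draw]
FD 5: (-5.243,-4.243) -> (-1.707,-0.707) [heading=45, draw]
FD 12: (-1.707,-0.707) -> (6.778,7.778) [heading=45, draw]
Final: pos=(6.778,7.778), heading=45, 3 segment(s) drawn

Segment lengths:
  seg 1: (-1,0) -> (-5.243,-4.243), length = 6
  seg 2: (-5.243,-4.243) -> (-1.707,-0.707), length = 5
  seg 3: (-1.707,-0.707) -> (6.778,7.778), length = 12
Total = 23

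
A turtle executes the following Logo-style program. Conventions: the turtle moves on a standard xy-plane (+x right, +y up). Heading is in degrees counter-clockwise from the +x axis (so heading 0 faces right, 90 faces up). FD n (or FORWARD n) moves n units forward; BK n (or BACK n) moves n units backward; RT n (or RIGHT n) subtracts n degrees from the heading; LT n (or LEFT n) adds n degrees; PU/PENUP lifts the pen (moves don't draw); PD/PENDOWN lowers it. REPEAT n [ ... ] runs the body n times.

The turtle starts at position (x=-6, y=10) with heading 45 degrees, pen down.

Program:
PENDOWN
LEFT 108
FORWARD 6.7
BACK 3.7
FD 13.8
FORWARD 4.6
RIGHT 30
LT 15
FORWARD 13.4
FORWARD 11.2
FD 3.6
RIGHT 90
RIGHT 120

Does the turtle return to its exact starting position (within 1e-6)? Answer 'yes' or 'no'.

Answer: no

Derivation:
Executing turtle program step by step:
Start: pos=(-6,10), heading=45, pen down
PD: pen down
LT 108: heading 45 -> 153
FD 6.7: (-6,10) -> (-11.97,13.042) [heading=153, draw]
BK 3.7: (-11.97,13.042) -> (-8.673,11.362) [heading=153, draw]
FD 13.8: (-8.673,11.362) -> (-20.969,17.627) [heading=153, draw]
FD 4.6: (-20.969,17.627) -> (-25.068,19.715) [heading=153, draw]
RT 30: heading 153 -> 123
LT 15: heading 123 -> 138
FD 13.4: (-25.068,19.715) -> (-35.026,28.682) [heading=138, draw]
FD 11.2: (-35.026,28.682) -> (-43.349,36.176) [heading=138, draw]
FD 3.6: (-43.349,36.176) -> (-46.024,38.585) [heading=138, draw]
RT 90: heading 138 -> 48
RT 120: heading 48 -> 288
Final: pos=(-46.024,38.585), heading=288, 7 segment(s) drawn

Start position: (-6, 10)
Final position: (-46.024, 38.585)
Distance = 49.184; >= 1e-6 -> NOT closed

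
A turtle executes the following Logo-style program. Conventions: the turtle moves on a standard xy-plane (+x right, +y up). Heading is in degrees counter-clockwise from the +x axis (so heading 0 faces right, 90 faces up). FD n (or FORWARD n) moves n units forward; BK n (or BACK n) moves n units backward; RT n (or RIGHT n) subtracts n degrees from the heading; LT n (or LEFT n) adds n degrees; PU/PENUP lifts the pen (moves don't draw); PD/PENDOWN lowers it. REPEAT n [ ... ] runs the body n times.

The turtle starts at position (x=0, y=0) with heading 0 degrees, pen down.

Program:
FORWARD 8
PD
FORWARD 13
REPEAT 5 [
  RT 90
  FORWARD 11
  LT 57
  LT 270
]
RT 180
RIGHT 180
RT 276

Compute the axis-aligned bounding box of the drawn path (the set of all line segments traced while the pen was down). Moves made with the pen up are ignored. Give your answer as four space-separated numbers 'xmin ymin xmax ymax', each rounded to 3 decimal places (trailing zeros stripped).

Executing turtle program step by step:
Start: pos=(0,0), heading=0, pen down
FD 8: (0,0) -> (8,0) [heading=0, draw]
PD: pen down
FD 13: (8,0) -> (21,0) [heading=0, draw]
REPEAT 5 [
  -- iteration 1/5 --
  RT 90: heading 0 -> 270
  FD 11: (21,0) -> (21,-11) [heading=270, draw]
  LT 57: heading 270 -> 327
  LT 270: heading 327 -> 237
  -- iteration 2/5 --
  RT 90: heading 237 -> 147
  FD 11: (21,-11) -> (11.775,-5.009) [heading=147, draw]
  LT 57: heading 147 -> 204
  LT 270: heading 204 -> 114
  -- iteration 3/5 --
  RT 90: heading 114 -> 24
  FD 11: (11.775,-5.009) -> (21.824,-0.535) [heading=24, draw]
  LT 57: heading 24 -> 81
  LT 270: heading 81 -> 351
  -- iteration 4/5 --
  RT 90: heading 351 -> 261
  FD 11: (21.824,-0.535) -> (20.103,-11.399) [heading=261, draw]
  LT 57: heading 261 -> 318
  LT 270: heading 318 -> 228
  -- iteration 5/5 --
  RT 90: heading 228 -> 138
  FD 11: (20.103,-11.399) -> (11.928,-4.039) [heading=138, draw]
  LT 57: heading 138 -> 195
  LT 270: heading 195 -> 105
]
RT 180: heading 105 -> 285
RT 180: heading 285 -> 105
RT 276: heading 105 -> 189
Final: pos=(11.928,-4.039), heading=189, 7 segment(s) drawn

Segment endpoints: x in {0, 8, 11.775, 11.928, 20.103, 21, 21.824}, y in {-11.399, -11, -5.009, -4.039, -0.535, 0}
xmin=0, ymin=-11.399, xmax=21.824, ymax=0

Answer: 0 -11.399 21.824 0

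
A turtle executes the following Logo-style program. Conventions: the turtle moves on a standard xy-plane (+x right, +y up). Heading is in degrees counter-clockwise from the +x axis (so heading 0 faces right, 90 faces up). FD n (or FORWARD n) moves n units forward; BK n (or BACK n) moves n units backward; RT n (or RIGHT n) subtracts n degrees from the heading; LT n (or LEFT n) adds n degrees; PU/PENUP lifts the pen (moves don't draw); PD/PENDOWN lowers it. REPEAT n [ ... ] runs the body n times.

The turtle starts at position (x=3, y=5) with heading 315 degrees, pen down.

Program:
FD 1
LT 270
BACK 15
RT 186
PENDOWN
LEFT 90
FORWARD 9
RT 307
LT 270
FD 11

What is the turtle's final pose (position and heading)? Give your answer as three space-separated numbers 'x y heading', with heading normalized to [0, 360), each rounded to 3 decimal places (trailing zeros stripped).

Answer: 8.266 32.887 92

Derivation:
Executing turtle program step by step:
Start: pos=(3,5), heading=315, pen down
FD 1: (3,5) -> (3.707,4.293) [heading=315, draw]
LT 270: heading 315 -> 225
BK 15: (3.707,4.293) -> (14.314,14.899) [heading=225, draw]
RT 186: heading 225 -> 39
PD: pen down
LT 90: heading 39 -> 129
FD 9: (14.314,14.899) -> (8.65,21.894) [heading=129, draw]
RT 307: heading 129 -> 182
LT 270: heading 182 -> 92
FD 11: (8.65,21.894) -> (8.266,32.887) [heading=92, draw]
Final: pos=(8.266,32.887), heading=92, 4 segment(s) drawn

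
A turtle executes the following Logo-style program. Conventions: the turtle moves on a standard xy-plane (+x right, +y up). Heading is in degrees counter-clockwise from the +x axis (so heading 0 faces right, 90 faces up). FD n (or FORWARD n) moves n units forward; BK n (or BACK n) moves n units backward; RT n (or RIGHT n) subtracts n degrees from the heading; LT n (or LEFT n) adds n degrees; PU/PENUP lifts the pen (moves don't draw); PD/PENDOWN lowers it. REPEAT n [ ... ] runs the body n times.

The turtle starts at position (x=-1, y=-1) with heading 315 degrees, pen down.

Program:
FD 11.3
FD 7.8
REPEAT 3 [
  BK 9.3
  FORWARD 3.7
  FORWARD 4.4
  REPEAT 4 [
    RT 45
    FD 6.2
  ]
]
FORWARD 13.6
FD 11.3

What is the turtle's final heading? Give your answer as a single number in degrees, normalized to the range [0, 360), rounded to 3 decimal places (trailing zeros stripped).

Executing turtle program step by step:
Start: pos=(-1,-1), heading=315, pen down
FD 11.3: (-1,-1) -> (6.99,-8.99) [heading=315, draw]
FD 7.8: (6.99,-8.99) -> (12.506,-14.506) [heading=315, draw]
REPEAT 3 [
  -- iteration 1/3 --
  BK 9.3: (12.506,-14.506) -> (5.93,-7.93) [heading=315, draw]
  FD 3.7: (5.93,-7.93) -> (8.546,-10.546) [heading=315, draw]
  FD 4.4: (8.546,-10.546) -> (11.657,-13.657) [heading=315, draw]
  REPEAT 4 [
    -- iteration 1/4 --
    RT 45: heading 315 -> 270
    FD 6.2: (11.657,-13.657) -> (11.657,-19.857) [heading=270, draw]
    -- iteration 2/4 --
    RT 45: heading 270 -> 225
    FD 6.2: (11.657,-19.857) -> (7.273,-24.241) [heading=225, draw]
    -- iteration 3/4 --
    RT 45: heading 225 -> 180
    FD 6.2: (7.273,-24.241) -> (1.073,-24.241) [heading=180, draw]
    -- iteration 4/4 --
    RT 45: heading 180 -> 135
    FD 6.2: (1.073,-24.241) -> (-3.311,-19.857) [heading=135, draw]
  ]
  -- iteration 2/3 --
  BK 9.3: (-3.311,-19.857) -> (3.265,-26.433) [heading=135, draw]
  FD 3.7: (3.265,-26.433) -> (0.649,-23.817) [heading=135, draw]
  FD 4.4: (0.649,-23.817) -> (-2.462,-20.706) [heading=135, draw]
  REPEAT 4 [
    -- iteration 1/4 --
    RT 45: heading 135 -> 90
    FD 6.2: (-2.462,-20.706) -> (-2.462,-14.506) [heading=90, draw]
    -- iteration 2/4 --
    RT 45: heading 90 -> 45
    FD 6.2: (-2.462,-14.506) -> (1.922,-10.122) [heading=45, draw]
    -- iteration 3/4 --
    RT 45: heading 45 -> 0
    FD 6.2: (1.922,-10.122) -> (8.122,-10.122) [heading=0, draw]
    -- iteration 4/4 --
    RT 45: heading 0 -> 315
    FD 6.2: (8.122,-10.122) -> (12.506,-14.506) [heading=315, draw]
  ]
  -- iteration 3/3 --
  BK 9.3: (12.506,-14.506) -> (5.93,-7.93) [heading=315, draw]
  FD 3.7: (5.93,-7.93) -> (8.546,-10.546) [heading=315, draw]
  FD 4.4: (8.546,-10.546) -> (11.657,-13.657) [heading=315, draw]
  REPEAT 4 [
    -- iteration 1/4 --
    RT 45: heading 315 -> 270
    FD 6.2: (11.657,-13.657) -> (11.657,-19.857) [heading=270, draw]
    -- iteration 2/4 --
    RT 45: heading 270 -> 225
    FD 6.2: (11.657,-19.857) -> (7.273,-24.241) [heading=225, draw]
    -- iteration 3/4 --
    RT 45: heading 225 -> 180
    FD 6.2: (7.273,-24.241) -> (1.073,-24.241) [heading=180, draw]
    -- iteration 4/4 --
    RT 45: heading 180 -> 135
    FD 6.2: (1.073,-24.241) -> (-3.311,-19.857) [heading=135, draw]
  ]
]
FD 13.6: (-3.311,-19.857) -> (-12.928,-10.241) [heading=135, draw]
FD 11.3: (-12.928,-10.241) -> (-20.918,-2.25) [heading=135, draw]
Final: pos=(-20.918,-2.25), heading=135, 25 segment(s) drawn

Answer: 135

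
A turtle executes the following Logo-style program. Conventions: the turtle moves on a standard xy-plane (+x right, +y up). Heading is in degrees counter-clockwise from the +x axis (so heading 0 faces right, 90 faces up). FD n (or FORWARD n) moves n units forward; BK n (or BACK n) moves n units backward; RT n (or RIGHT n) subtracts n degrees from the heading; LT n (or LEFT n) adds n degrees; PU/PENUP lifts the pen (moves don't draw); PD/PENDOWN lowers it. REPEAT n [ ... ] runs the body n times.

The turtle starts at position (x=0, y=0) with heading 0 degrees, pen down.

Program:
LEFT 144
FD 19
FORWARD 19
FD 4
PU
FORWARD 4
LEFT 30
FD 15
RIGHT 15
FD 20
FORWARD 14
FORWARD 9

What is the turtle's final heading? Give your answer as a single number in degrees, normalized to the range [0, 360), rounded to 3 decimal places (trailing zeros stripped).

Answer: 159

Derivation:
Executing turtle program step by step:
Start: pos=(0,0), heading=0, pen down
LT 144: heading 0 -> 144
FD 19: (0,0) -> (-15.371,11.168) [heading=144, draw]
FD 19: (-15.371,11.168) -> (-30.743,22.336) [heading=144, draw]
FD 4: (-30.743,22.336) -> (-33.979,24.687) [heading=144, draw]
PU: pen up
FD 4: (-33.979,24.687) -> (-37.215,27.038) [heading=144, move]
LT 30: heading 144 -> 174
FD 15: (-37.215,27.038) -> (-52.133,28.606) [heading=174, move]
RT 15: heading 174 -> 159
FD 20: (-52.133,28.606) -> (-70.804,35.773) [heading=159, move]
FD 14: (-70.804,35.773) -> (-83.874,40.791) [heading=159, move]
FD 9: (-83.874,40.791) -> (-92.277,44.016) [heading=159, move]
Final: pos=(-92.277,44.016), heading=159, 3 segment(s) drawn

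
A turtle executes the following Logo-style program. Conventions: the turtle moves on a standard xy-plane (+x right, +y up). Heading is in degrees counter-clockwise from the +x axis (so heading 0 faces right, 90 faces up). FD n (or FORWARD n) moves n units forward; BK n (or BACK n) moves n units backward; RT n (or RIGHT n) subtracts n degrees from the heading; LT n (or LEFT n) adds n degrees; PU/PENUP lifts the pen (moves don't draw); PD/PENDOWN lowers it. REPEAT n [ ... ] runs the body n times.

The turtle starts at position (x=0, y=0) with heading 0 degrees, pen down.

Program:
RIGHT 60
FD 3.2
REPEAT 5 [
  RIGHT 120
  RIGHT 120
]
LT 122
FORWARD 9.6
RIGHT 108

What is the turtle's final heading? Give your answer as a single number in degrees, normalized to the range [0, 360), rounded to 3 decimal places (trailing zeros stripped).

Executing turtle program step by step:
Start: pos=(0,0), heading=0, pen down
RT 60: heading 0 -> 300
FD 3.2: (0,0) -> (1.6,-2.771) [heading=300, draw]
REPEAT 5 [
  -- iteration 1/5 --
  RT 120: heading 300 -> 180
  RT 120: heading 180 -> 60
  -- iteration 2/5 --
  RT 120: heading 60 -> 300
  RT 120: heading 300 -> 180
  -- iteration 3/5 --
  RT 120: heading 180 -> 60
  RT 120: heading 60 -> 300
  -- iteration 4/5 --
  RT 120: heading 300 -> 180
  RT 120: heading 180 -> 60
  -- iteration 5/5 --
  RT 120: heading 60 -> 300
  RT 120: heading 300 -> 180
]
LT 122: heading 180 -> 302
FD 9.6: (1.6,-2.771) -> (6.687,-10.913) [heading=302, draw]
RT 108: heading 302 -> 194
Final: pos=(6.687,-10.913), heading=194, 2 segment(s) drawn

Answer: 194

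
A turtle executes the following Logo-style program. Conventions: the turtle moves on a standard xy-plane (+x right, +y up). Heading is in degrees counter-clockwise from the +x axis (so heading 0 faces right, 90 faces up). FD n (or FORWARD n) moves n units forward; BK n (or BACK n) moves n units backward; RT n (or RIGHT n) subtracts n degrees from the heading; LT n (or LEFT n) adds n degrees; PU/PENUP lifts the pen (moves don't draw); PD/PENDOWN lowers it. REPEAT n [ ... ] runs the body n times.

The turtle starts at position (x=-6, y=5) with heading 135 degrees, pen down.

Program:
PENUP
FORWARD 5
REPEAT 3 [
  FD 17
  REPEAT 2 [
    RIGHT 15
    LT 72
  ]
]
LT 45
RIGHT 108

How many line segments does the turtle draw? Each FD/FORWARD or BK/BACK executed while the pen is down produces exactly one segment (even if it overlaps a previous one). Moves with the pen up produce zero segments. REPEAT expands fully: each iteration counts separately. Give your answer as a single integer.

Answer: 0

Derivation:
Executing turtle program step by step:
Start: pos=(-6,5), heading=135, pen down
PU: pen up
FD 5: (-6,5) -> (-9.536,8.536) [heading=135, move]
REPEAT 3 [
  -- iteration 1/3 --
  FD 17: (-9.536,8.536) -> (-21.556,20.556) [heading=135, move]
  REPEAT 2 [
    -- iteration 1/2 --
    RT 15: heading 135 -> 120
    LT 72: heading 120 -> 192
    -- iteration 2/2 --
    RT 15: heading 192 -> 177
    LT 72: heading 177 -> 249
  ]
  -- iteration 2/3 --
  FD 17: (-21.556,20.556) -> (-27.649,4.685) [heading=249, move]
  REPEAT 2 [
    -- iteration 1/2 --
    RT 15: heading 249 -> 234
    LT 72: heading 234 -> 306
    -- iteration 2/2 --
    RT 15: heading 306 -> 291
    LT 72: heading 291 -> 3
  ]
  -- iteration 3/3 --
  FD 17: (-27.649,4.685) -> (-10.672,5.575) [heading=3, move]
  REPEAT 2 [
    -- iteration 1/2 --
    RT 15: heading 3 -> 348
    LT 72: heading 348 -> 60
    -- iteration 2/2 --
    RT 15: heading 60 -> 45
    LT 72: heading 45 -> 117
  ]
]
LT 45: heading 117 -> 162
RT 108: heading 162 -> 54
Final: pos=(-10.672,5.575), heading=54, 0 segment(s) drawn
Segments drawn: 0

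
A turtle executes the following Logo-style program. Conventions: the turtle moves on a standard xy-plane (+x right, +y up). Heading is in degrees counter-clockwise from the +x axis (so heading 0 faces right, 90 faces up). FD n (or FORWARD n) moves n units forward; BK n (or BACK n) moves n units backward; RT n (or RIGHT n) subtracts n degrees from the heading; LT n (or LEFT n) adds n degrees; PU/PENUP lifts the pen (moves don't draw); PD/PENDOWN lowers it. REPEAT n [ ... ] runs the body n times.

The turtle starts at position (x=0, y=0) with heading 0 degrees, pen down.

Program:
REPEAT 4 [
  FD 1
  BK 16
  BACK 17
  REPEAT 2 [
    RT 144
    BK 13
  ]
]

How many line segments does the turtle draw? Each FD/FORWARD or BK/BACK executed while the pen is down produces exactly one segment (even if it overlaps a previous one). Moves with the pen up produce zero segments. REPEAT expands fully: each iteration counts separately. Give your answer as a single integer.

Executing turtle program step by step:
Start: pos=(0,0), heading=0, pen down
REPEAT 4 [
  -- iteration 1/4 --
  FD 1: (0,0) -> (1,0) [heading=0, draw]
  BK 16: (1,0) -> (-15,0) [heading=0, draw]
  BK 17: (-15,0) -> (-32,0) [heading=0, draw]
  REPEAT 2 [
    -- iteration 1/2 --
    RT 144: heading 0 -> 216
    BK 13: (-32,0) -> (-21.483,7.641) [heading=216, draw]
    -- iteration 2/2 --
    RT 144: heading 216 -> 72
    BK 13: (-21.483,7.641) -> (-25.5,-4.723) [heading=72, draw]
  ]
  -- iteration 2/4 --
  FD 1: (-25.5,-4.723) -> (-25.191,-3.771) [heading=72, draw]
  BK 16: (-25.191,-3.771) -> (-30.135,-18.988) [heading=72, draw]
  BK 17: (-30.135,-18.988) -> (-35.389,-35.156) [heading=72, draw]
  REPEAT 2 [
    -- iteration 1/2 --
    RT 144: heading 72 -> 288
    BK 13: (-35.389,-35.156) -> (-39.406,-22.793) [heading=288, draw]
    -- iteration 2/2 --
    RT 144: heading 288 -> 144
    BK 13: (-39.406,-22.793) -> (-28.889,-30.434) [heading=144, draw]
  ]
  -- iteration 3/4 --
  FD 1: (-28.889,-30.434) -> (-29.698,-29.846) [heading=144, draw]
  BK 16: (-29.698,-29.846) -> (-16.753,-39.251) [heading=144, draw]
  BK 17: (-16.753,-39.251) -> (-3,-49.243) [heading=144, draw]
  REPEAT 2 [
    -- iteration 1/2 --
    RT 144: heading 144 -> 0
    BK 13: (-3,-49.243) -> (-16,-49.243) [heading=0, draw]
    -- iteration 2/2 --
    RT 144: heading 0 -> 216
    BK 13: (-16,-49.243) -> (-5.483,-41.602) [heading=216, draw]
  ]
  -- iteration 4/4 --
  FD 1: (-5.483,-41.602) -> (-6.292,-42.19) [heading=216, draw]
  BK 16: (-6.292,-42.19) -> (6.652,-32.785) [heading=216, draw]
  BK 17: (6.652,-32.785) -> (20.406,-22.793) [heading=216, draw]
  REPEAT 2 [
    -- iteration 1/2 --
    RT 144: heading 216 -> 72
    BK 13: (20.406,-22.793) -> (16.389,-35.156) [heading=72, draw]
    -- iteration 2/2 --
    RT 144: heading 72 -> 288
    BK 13: (16.389,-35.156) -> (12.371,-22.793) [heading=288, draw]
  ]
]
Final: pos=(12.371,-22.793), heading=288, 20 segment(s) drawn
Segments drawn: 20

Answer: 20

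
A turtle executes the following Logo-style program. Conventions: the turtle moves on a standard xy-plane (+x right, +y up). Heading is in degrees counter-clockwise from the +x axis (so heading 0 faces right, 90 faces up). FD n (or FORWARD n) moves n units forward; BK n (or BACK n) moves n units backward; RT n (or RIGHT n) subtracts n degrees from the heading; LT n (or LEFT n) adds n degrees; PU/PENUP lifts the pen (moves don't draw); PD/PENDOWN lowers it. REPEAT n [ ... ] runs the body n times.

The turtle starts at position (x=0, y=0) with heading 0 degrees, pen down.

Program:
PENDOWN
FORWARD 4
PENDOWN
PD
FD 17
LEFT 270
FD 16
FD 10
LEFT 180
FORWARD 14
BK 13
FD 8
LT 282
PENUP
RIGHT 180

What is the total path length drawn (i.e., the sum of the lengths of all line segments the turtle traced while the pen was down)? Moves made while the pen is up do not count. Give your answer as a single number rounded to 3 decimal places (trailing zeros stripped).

Executing turtle program step by step:
Start: pos=(0,0), heading=0, pen down
PD: pen down
FD 4: (0,0) -> (4,0) [heading=0, draw]
PD: pen down
PD: pen down
FD 17: (4,0) -> (21,0) [heading=0, draw]
LT 270: heading 0 -> 270
FD 16: (21,0) -> (21,-16) [heading=270, draw]
FD 10: (21,-16) -> (21,-26) [heading=270, draw]
LT 180: heading 270 -> 90
FD 14: (21,-26) -> (21,-12) [heading=90, draw]
BK 13: (21,-12) -> (21,-25) [heading=90, draw]
FD 8: (21,-25) -> (21,-17) [heading=90, draw]
LT 282: heading 90 -> 12
PU: pen up
RT 180: heading 12 -> 192
Final: pos=(21,-17), heading=192, 7 segment(s) drawn

Segment lengths:
  seg 1: (0,0) -> (4,0), length = 4
  seg 2: (4,0) -> (21,0), length = 17
  seg 3: (21,0) -> (21,-16), length = 16
  seg 4: (21,-16) -> (21,-26), length = 10
  seg 5: (21,-26) -> (21,-12), length = 14
  seg 6: (21,-12) -> (21,-25), length = 13
  seg 7: (21,-25) -> (21,-17), length = 8
Total = 82

Answer: 82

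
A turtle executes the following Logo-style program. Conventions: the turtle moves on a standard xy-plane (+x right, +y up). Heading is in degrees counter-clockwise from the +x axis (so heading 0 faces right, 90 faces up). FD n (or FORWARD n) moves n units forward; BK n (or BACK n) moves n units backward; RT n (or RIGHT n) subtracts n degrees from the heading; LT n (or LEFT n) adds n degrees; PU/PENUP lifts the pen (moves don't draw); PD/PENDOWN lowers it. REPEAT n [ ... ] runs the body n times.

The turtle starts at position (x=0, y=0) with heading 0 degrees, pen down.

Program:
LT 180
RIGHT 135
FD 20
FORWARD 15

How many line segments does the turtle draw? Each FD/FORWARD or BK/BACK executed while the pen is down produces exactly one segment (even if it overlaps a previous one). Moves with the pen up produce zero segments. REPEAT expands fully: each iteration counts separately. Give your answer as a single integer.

Executing turtle program step by step:
Start: pos=(0,0), heading=0, pen down
LT 180: heading 0 -> 180
RT 135: heading 180 -> 45
FD 20: (0,0) -> (14.142,14.142) [heading=45, draw]
FD 15: (14.142,14.142) -> (24.749,24.749) [heading=45, draw]
Final: pos=(24.749,24.749), heading=45, 2 segment(s) drawn
Segments drawn: 2

Answer: 2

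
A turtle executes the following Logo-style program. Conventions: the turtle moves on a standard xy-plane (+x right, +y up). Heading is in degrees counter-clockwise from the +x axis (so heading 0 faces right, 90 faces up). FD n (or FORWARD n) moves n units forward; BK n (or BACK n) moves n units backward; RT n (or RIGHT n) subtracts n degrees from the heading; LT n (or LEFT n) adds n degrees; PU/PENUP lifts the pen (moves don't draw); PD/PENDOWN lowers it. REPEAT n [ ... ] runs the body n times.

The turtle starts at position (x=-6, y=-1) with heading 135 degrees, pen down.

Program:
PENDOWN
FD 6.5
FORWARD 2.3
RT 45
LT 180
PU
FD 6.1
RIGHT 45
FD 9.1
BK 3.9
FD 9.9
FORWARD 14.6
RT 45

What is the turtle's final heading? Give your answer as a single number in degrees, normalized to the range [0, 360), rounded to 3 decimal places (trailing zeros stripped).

Answer: 180

Derivation:
Executing turtle program step by step:
Start: pos=(-6,-1), heading=135, pen down
PD: pen down
FD 6.5: (-6,-1) -> (-10.596,3.596) [heading=135, draw]
FD 2.3: (-10.596,3.596) -> (-12.223,5.223) [heading=135, draw]
RT 45: heading 135 -> 90
LT 180: heading 90 -> 270
PU: pen up
FD 6.1: (-12.223,5.223) -> (-12.223,-0.877) [heading=270, move]
RT 45: heading 270 -> 225
FD 9.1: (-12.223,-0.877) -> (-18.657,-7.312) [heading=225, move]
BK 3.9: (-18.657,-7.312) -> (-15.899,-4.554) [heading=225, move]
FD 9.9: (-15.899,-4.554) -> (-22.9,-11.555) [heading=225, move]
FD 14.6: (-22.9,-11.555) -> (-33.224,-21.879) [heading=225, move]
RT 45: heading 225 -> 180
Final: pos=(-33.224,-21.879), heading=180, 2 segment(s) drawn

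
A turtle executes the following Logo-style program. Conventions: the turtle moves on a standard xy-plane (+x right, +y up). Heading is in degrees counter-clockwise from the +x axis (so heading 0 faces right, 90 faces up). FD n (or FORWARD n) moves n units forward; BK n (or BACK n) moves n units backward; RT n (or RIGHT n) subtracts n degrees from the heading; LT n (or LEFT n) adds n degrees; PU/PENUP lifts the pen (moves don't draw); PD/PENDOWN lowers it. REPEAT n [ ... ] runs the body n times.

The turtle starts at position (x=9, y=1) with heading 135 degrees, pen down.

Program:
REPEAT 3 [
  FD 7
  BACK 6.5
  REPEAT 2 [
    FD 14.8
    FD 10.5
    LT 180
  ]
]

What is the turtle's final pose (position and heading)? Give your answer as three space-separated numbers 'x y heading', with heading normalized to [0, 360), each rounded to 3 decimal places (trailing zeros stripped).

Answer: 7.939 2.061 135

Derivation:
Executing turtle program step by step:
Start: pos=(9,1), heading=135, pen down
REPEAT 3 [
  -- iteration 1/3 --
  FD 7: (9,1) -> (4.05,5.95) [heading=135, draw]
  BK 6.5: (4.05,5.95) -> (8.646,1.354) [heading=135, draw]
  REPEAT 2 [
    -- iteration 1/2 --
    FD 14.8: (8.646,1.354) -> (-1.819,11.819) [heading=135, draw]
    FD 10.5: (-1.819,11.819) -> (-9.243,19.243) [heading=135, draw]
    LT 180: heading 135 -> 315
    -- iteration 2/2 --
    FD 14.8: (-9.243,19.243) -> (1.222,8.778) [heading=315, draw]
    FD 10.5: (1.222,8.778) -> (8.646,1.354) [heading=315, draw]
    LT 180: heading 315 -> 135
  ]
  -- iteration 2/3 --
  FD 7: (8.646,1.354) -> (3.697,6.303) [heading=135, draw]
  BK 6.5: (3.697,6.303) -> (8.293,1.707) [heading=135, draw]
  REPEAT 2 [
    -- iteration 1/2 --
    FD 14.8: (8.293,1.707) -> (-2.172,12.172) [heading=135, draw]
    FD 10.5: (-2.172,12.172) -> (-9.597,19.597) [heading=135, draw]
    LT 180: heading 135 -> 315
    -- iteration 2/2 --
    FD 14.8: (-9.597,19.597) -> (0.868,9.132) [heading=315, draw]
    FD 10.5: (0.868,9.132) -> (8.293,1.707) [heading=315, draw]
    LT 180: heading 315 -> 135
  ]
  -- iteration 3/3 --
  FD 7: (8.293,1.707) -> (3.343,6.657) [heading=135, draw]
  BK 6.5: (3.343,6.657) -> (7.939,2.061) [heading=135, draw]
  REPEAT 2 [
    -- iteration 1/2 --
    FD 14.8: (7.939,2.061) -> (-2.526,12.526) [heading=135, draw]
    FD 10.5: (-2.526,12.526) -> (-9.95,19.95) [heading=135, draw]
    LT 180: heading 135 -> 315
    -- iteration 2/2 --
    FD 14.8: (-9.95,19.95) -> (0.515,9.485) [heading=315, draw]
    FD 10.5: (0.515,9.485) -> (7.939,2.061) [heading=315, draw]
    LT 180: heading 315 -> 135
  ]
]
Final: pos=(7.939,2.061), heading=135, 18 segment(s) drawn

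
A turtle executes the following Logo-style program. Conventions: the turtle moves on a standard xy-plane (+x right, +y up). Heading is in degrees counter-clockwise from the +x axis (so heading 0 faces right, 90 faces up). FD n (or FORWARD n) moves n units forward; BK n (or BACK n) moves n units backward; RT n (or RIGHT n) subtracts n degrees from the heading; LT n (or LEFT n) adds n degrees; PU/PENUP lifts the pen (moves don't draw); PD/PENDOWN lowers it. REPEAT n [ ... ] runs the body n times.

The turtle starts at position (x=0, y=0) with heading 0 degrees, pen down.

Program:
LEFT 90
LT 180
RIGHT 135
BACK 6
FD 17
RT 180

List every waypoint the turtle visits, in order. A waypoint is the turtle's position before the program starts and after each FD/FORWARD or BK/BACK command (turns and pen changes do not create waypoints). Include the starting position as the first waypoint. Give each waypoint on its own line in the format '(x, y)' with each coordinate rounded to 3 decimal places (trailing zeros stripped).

Answer: (0, 0)
(4.243, -4.243)
(-7.778, 7.778)

Derivation:
Executing turtle program step by step:
Start: pos=(0,0), heading=0, pen down
LT 90: heading 0 -> 90
LT 180: heading 90 -> 270
RT 135: heading 270 -> 135
BK 6: (0,0) -> (4.243,-4.243) [heading=135, draw]
FD 17: (4.243,-4.243) -> (-7.778,7.778) [heading=135, draw]
RT 180: heading 135 -> 315
Final: pos=(-7.778,7.778), heading=315, 2 segment(s) drawn
Waypoints (3 total):
(0, 0)
(4.243, -4.243)
(-7.778, 7.778)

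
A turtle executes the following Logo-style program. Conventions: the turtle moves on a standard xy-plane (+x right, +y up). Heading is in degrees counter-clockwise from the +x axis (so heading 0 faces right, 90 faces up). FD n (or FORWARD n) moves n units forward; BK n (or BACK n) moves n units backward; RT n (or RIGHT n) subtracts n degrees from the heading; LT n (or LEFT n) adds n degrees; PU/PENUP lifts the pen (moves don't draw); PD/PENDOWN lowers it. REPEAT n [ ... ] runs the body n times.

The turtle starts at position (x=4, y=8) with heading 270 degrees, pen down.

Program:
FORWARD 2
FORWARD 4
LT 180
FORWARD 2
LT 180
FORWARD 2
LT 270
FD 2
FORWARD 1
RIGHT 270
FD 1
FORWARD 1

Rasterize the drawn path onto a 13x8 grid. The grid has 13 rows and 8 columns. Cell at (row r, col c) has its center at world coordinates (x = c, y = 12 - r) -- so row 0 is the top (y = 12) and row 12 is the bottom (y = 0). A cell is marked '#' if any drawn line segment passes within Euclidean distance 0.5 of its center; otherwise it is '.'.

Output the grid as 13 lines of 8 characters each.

Segment 0: (4,8) -> (4,6)
Segment 1: (4,6) -> (4,2)
Segment 2: (4,2) -> (4,4)
Segment 3: (4,4) -> (4,2)
Segment 4: (4,2) -> (2,2)
Segment 5: (2,2) -> (1,2)
Segment 6: (1,2) -> (1,1)
Segment 7: (1,1) -> (1,0)

Answer: ........
........
........
........
....#...
....#...
....#...
....#...
....#...
....#...
.####...
.#......
.#......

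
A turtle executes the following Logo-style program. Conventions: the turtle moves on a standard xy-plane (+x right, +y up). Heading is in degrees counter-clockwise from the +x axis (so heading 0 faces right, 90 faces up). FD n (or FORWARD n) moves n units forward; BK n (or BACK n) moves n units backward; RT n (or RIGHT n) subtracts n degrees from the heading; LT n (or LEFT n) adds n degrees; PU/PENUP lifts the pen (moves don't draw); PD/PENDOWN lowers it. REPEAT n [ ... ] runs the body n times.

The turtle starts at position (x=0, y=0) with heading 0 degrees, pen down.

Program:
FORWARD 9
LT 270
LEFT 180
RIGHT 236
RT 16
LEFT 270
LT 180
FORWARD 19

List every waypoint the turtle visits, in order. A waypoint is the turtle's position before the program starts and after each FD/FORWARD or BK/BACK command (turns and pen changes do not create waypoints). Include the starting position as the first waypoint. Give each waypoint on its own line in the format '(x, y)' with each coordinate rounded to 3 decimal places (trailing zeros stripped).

Executing turtle program step by step:
Start: pos=(0,0), heading=0, pen down
FD 9: (0,0) -> (9,0) [heading=0, draw]
LT 270: heading 0 -> 270
LT 180: heading 270 -> 90
RT 236: heading 90 -> 214
RT 16: heading 214 -> 198
LT 270: heading 198 -> 108
LT 180: heading 108 -> 288
FD 19: (9,0) -> (14.871,-18.07) [heading=288, draw]
Final: pos=(14.871,-18.07), heading=288, 2 segment(s) drawn
Waypoints (3 total):
(0, 0)
(9, 0)
(14.871, -18.07)

Answer: (0, 0)
(9, 0)
(14.871, -18.07)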